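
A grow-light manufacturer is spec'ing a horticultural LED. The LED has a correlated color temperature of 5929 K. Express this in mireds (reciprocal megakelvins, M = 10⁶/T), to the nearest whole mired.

169 mireds

M = 10⁶ / 5929 = 168.663 → 169 mireds.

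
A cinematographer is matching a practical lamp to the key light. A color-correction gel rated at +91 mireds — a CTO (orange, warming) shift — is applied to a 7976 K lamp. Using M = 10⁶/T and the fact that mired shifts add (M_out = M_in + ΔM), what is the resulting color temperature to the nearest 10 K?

M_in = 10⁶/7976 = 125.38 mireds.
M_out = 125.38 + (+91) = 216.38 mireds.
T_out = 10⁶/216.38 = 4621.6 K → 4620 K.

4620 K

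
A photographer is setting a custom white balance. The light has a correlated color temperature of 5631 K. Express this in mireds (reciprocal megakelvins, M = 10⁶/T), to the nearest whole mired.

178 mireds

M = 10⁶ / 5631 = 177.588 → 178 mireds.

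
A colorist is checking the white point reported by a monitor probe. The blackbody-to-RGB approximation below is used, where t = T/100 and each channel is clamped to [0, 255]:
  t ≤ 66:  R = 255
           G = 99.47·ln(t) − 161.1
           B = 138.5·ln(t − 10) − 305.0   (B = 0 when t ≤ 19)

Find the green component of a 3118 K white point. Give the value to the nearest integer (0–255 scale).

181

t = 3118/100 = 31.18; the t ≤ 66 branch applies.
G = 99.47·ln 31.18 − 161.1 = 99.47·3.4398 − 161.1 = 181.055.
Rounded: 181.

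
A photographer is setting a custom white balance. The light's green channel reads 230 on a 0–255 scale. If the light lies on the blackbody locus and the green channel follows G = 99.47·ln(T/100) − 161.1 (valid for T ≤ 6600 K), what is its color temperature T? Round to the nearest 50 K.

ln t = (230 + 161.1) / 99.47 = 3.9318.
t = e^3.9318 = 51.001.
T = 100·t = 5100 K → 5100 K to the nearest 50 K.

5100 K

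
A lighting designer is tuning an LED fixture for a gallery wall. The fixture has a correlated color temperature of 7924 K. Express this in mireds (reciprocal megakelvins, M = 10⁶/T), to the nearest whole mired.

126 mireds

M = 10⁶ / 7924 = 126.199 → 126 mireds.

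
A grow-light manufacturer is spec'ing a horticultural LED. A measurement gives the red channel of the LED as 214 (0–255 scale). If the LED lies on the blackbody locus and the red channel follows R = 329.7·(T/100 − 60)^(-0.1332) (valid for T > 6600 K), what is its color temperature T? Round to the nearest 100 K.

(t − 60)^(-0.1332) = 214/329.7 = 0.64907.
t − 60 = 0.64907^(1/-0.1332) = 0.64907^(-7.508) = 25.657, so t = 85.657.
T = 100·t = 8566 K → 8600 K to the nearest 100 K.

8600 K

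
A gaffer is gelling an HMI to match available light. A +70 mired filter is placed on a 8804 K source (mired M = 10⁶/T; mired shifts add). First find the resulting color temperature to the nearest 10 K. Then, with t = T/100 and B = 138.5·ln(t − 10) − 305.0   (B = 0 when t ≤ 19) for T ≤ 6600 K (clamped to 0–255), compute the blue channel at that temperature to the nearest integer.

221

M_in = 10⁶/8804 = 113.58; M_out = 113.58 + (+70) = 183.58.
T_out = 10⁶/183.58 = 5447.1 K → 5450 K; t = 54.5.
B = 138.5·ln(54.5 − 10) − 305.0 = 138.5·ln 44.5 − 305.0 = 138.5·3.7955 − 305.0 = 220.675.
Rounded: 221.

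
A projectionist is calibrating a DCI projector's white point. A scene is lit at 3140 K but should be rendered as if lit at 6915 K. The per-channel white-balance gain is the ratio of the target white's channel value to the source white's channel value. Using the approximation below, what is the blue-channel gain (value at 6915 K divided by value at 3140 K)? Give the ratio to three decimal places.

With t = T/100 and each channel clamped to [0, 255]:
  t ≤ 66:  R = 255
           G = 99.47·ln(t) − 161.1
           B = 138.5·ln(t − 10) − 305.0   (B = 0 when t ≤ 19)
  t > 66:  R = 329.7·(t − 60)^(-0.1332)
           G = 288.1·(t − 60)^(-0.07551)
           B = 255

At 3140 K (t = 31.4):
  B = 138.5·ln(31.4 − 10) − 305.0 = 138.5·ln 21.4 − 305.0 = 138.5·3.0634 − 305.0 = 119.280.
At 6915 K (t = 69.15):
  B = 255 by definition for t > 66.
Gain = 255.000 / 119.280 = 2.1378 → 2.138.

2.138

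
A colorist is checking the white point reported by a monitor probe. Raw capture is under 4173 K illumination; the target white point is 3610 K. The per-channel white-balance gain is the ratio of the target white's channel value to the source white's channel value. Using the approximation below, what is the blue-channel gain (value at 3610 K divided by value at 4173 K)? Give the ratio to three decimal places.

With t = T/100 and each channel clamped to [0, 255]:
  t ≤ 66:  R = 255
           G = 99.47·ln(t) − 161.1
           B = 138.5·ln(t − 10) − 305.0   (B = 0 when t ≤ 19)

At 4173 K (t = 41.73):
  B = 138.5·ln(41.73 − 10) − 305.0 = 138.5·ln 31.73 − 305.0 = 138.5·3.4573 − 305.0 = 173.831.
At 3610 K (t = 36.1):
  B = 138.5·ln(36.1 − 10) − 305.0 = 138.5·ln 26.1 − 305.0 = 138.5·3.2619 − 305.0 = 146.778.
Gain = 146.778 / 173.831 = 0.8444 → 0.844.

0.844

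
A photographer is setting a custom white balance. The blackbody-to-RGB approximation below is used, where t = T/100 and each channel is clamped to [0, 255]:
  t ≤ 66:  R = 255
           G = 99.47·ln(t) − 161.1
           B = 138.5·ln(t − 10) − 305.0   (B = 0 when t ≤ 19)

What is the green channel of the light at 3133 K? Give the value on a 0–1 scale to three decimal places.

0.712

t = 3133/100 = 31.33; the t ≤ 66 branch applies.
G = 99.47·ln 31.33 − 161.1 = 99.47·3.4446 − 161.1 = 181.532.
On a 0–1 scale: 181.532/255 = 0.7119 → 0.712.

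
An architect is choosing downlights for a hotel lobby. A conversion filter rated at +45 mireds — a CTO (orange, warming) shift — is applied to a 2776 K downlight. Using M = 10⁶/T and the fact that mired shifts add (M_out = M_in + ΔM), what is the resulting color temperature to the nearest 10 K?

2470 K

M_in = 10⁶/2776 = 360.23 mireds.
M_out = 360.23 + (+45) = 405.23 mireds.
T_out = 10⁶/405.23 = 2467.7 K → 2470 K.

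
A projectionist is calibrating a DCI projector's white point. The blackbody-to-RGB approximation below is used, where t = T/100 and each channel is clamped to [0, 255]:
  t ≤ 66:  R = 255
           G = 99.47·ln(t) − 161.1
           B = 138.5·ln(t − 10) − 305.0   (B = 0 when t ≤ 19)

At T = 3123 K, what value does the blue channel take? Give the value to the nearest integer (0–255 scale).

118

t = 3123/100 = 31.23; the t ≤ 66 branch applies.
B = 138.5·ln(31.23 − 10) − 305.0 = 138.5·ln 21.23 − 305.0 = 138.5·3.0554 − 305.0 = 118.175.
Rounded: 118.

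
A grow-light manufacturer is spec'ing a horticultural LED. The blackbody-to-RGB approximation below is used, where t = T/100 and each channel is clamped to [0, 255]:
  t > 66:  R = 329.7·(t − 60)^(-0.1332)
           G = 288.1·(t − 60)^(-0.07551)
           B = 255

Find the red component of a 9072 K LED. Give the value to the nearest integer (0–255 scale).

t = 9072/100 = 90.72; the t > 66 branch applies.
R = 329.7·(90.72 − 60)^(-0.1332) = 329.7·30.72^(-0.1332) = 329.7·0.63369 = 208.927.
Rounded: 209.

209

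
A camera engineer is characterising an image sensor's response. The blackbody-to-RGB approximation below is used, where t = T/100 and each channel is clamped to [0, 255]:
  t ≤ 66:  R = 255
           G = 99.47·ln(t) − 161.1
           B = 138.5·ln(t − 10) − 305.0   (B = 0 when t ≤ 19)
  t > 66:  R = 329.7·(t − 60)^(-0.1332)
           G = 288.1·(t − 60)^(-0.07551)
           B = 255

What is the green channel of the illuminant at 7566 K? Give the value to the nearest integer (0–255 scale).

t = 7566/100 = 75.66; the t > 66 branch applies.
G = 288.1·(75.66 − 60)^(-0.07551) = 288.1·15.66^(-0.07551) = 288.1·0.81242 = 234.059.
Rounded: 234.

234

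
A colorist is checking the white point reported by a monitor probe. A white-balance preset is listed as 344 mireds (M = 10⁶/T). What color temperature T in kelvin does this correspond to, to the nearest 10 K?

T = 10⁶ / 344 = 2906.98 K → 2910 K.

2910 K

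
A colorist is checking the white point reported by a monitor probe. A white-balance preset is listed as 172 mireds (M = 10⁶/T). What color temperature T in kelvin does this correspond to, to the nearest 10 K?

5810 K

T = 10⁶ / 172 = 5813.95 K → 5810 K.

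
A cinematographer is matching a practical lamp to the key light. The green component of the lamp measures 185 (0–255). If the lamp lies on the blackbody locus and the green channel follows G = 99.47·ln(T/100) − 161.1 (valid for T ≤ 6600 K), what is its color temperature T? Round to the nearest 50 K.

3250 K

ln t = (185 + 161.1) / 99.47 = 3.4794.
t = e^3.4794 = 32.442.
T = 100·t = 3244 K → 3250 K to the nearest 50 K.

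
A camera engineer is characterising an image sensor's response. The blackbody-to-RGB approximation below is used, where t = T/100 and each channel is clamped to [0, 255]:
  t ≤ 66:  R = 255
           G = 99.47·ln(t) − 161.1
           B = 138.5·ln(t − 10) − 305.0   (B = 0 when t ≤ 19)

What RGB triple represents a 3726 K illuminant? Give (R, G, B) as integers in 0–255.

(255, 199, 153)

t = 3726/100 = 37.26; the t ≤ 66 branch applies.
R = 255 by definition for t ≤ 66.
G = 99.47·ln 37.26 − 161.1 = 99.47·3.6179 − 161.1 = 198.775.
B = 138.5·ln(37.26 − 10) − 305.0 = 138.5·ln 27.26 − 305.0 = 138.5·3.3054 − 305.0 = 152.801.
Rounded: (255, 199, 153).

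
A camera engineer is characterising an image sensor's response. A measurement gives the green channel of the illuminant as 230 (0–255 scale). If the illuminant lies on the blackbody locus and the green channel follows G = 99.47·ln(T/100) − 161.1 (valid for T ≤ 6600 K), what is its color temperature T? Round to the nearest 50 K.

ln t = (230 + 161.1) / 99.47 = 3.9318.
t = e^3.9318 = 51.001.
T = 100·t = 5100 K → 5100 K to the nearest 50 K.

5100 K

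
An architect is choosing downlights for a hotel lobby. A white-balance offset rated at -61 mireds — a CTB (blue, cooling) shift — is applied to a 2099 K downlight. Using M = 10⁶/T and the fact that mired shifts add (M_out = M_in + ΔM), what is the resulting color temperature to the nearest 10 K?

2410 K

M_in = 10⁶/2099 = 476.42 mireds.
M_out = 476.42 + (-61) = 415.42 mireds.
T_out = 10⁶/415.42 = 2407.2 K → 2410 K.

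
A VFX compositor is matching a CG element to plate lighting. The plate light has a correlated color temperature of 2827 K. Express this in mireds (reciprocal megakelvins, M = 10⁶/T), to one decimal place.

M = 10⁶ / 2827 = 353.732 → 353.7 mireds.

353.7 mireds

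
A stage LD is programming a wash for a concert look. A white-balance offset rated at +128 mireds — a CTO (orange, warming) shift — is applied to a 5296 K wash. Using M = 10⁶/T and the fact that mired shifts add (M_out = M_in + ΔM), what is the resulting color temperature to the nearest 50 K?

M_in = 10⁶/5296 = 188.82 mireds.
M_out = 188.82 + (+128) = 316.82 mireds.
T_out = 10⁶/316.82 = 3156.3 K → 3150 K.

3150 K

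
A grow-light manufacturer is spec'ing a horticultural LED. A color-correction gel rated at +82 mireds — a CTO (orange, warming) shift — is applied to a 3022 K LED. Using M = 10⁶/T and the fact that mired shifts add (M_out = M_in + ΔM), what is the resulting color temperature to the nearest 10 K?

2420 K

M_in = 10⁶/3022 = 330.91 mireds.
M_out = 330.91 + (+82) = 412.91 mireds.
T_out = 10⁶/412.91 = 2421.9 K → 2420 K.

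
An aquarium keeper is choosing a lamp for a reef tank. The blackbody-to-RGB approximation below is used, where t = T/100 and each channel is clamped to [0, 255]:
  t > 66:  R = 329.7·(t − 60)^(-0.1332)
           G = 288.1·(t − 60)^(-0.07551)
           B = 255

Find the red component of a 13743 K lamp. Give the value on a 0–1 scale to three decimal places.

0.724

t = 13743/100 = 137.43; the t > 66 branch applies.
R = 329.7·(137.43 − 60)^(-0.1332) = 329.7·77.43^(-0.1332) = 329.7·0.56027 = 184.721.
On a 0–1 scale: 184.721/255 = 0.7244 → 0.724.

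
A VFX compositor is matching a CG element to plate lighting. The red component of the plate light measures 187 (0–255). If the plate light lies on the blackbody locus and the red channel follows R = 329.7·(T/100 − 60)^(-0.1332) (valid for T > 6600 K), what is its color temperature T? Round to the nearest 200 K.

(t − 60)^(-0.1332) = 187/329.7 = 0.56718.
t − 60 = 0.56718^(1/-0.1332) = 0.56718^(-7.508) = 70.620, so t = 130.620.
T = 100·t = 13062 K → 13000 K to the nearest 200 K.

13000 K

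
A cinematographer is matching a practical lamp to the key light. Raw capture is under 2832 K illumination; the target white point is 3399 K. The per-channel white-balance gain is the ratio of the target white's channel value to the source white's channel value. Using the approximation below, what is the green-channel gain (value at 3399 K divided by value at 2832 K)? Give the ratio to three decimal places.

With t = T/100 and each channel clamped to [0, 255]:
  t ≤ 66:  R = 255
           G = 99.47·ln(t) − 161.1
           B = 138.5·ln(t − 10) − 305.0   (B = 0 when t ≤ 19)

1.106

At 2832 K (t = 28.32):
  G = 99.47·ln 28.32 − 161.1 = 99.47·3.3436 − 161.1 = 171.485.
At 3399 K (t = 33.99):
  G = 99.47·ln 33.99 − 161.1 = 99.47·3.5261 − 161.1 = 189.638.
Gain = 189.638 / 171.485 = 1.1059 → 1.106.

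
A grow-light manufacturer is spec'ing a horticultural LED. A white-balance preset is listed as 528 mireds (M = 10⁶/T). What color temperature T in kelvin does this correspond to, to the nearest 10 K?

T = 10⁶ / 528 = 1893.94 K → 1890 K.

1890 K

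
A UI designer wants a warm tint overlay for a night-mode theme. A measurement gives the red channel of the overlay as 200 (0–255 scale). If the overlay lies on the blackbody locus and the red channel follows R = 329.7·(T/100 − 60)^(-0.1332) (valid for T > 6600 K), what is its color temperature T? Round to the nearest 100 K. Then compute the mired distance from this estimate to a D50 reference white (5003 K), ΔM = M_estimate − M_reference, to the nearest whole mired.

(t − 60)^(-0.1332) = 200/329.7 = 0.60661.
t − 60 = 0.60661^(1/-0.1332) = 0.60661^(-7.508) = 42.638, so t = 102.638.
T = 100·t = 10264 K → 10300 K to the nearest 100 K.
M_estimate = 10⁶/10300 = 97.09; M_reference = 10⁶/5003 = 199.88.
ΔM = 97.09 − 199.88 = -102.79 → -103 mireds.

-103 mireds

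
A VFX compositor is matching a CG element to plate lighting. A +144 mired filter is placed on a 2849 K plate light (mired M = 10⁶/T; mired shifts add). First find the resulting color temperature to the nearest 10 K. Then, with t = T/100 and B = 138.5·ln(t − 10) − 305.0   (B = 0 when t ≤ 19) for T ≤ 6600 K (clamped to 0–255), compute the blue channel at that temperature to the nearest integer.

M_in = 10⁶/2849 = 351.00; M_out = 351.00 + (+144) = 495.00.
T_out = 10⁶/495.00 = 2020.2 K → 2020 K; t = 20.2.
B = 138.5·ln(20.2 − 10) − 305.0 = 138.5·ln 10.2 − 305.0 = 138.5·2.3224 − 305.0 = 16.651.
Rounded: 17.

17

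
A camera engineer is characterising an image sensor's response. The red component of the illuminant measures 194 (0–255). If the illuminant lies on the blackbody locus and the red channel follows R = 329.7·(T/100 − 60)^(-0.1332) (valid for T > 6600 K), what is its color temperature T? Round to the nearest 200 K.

11400 K

(t − 60)^(-0.1332) = 194/329.7 = 0.58841.
t − 60 = 0.58841^(1/-0.1332) = 0.58841^(-7.508) = 53.593, so t = 113.593.
T = 100·t = 11359 K → 11400 K to the nearest 200 K.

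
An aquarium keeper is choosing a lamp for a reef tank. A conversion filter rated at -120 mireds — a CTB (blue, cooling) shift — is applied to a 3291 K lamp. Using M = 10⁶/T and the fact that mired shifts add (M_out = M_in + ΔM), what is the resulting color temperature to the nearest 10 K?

5440 K

M_in = 10⁶/3291 = 303.86 mireds.
M_out = 303.86 + (-120) = 183.86 mireds.
T_out = 10⁶/183.86 = 5439.0 K → 5440 K.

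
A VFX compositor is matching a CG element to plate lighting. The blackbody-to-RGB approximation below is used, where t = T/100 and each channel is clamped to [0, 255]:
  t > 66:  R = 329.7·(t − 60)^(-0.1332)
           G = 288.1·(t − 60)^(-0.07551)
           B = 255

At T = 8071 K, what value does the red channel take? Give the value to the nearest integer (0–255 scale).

t = 8071/100 = 80.71; the t > 66 branch applies.
R = 329.7·(80.71 − 60)^(-0.1332) = 329.7·20.71^(-0.1332) = 329.7·0.66786 = 220.193.
Rounded: 220.

220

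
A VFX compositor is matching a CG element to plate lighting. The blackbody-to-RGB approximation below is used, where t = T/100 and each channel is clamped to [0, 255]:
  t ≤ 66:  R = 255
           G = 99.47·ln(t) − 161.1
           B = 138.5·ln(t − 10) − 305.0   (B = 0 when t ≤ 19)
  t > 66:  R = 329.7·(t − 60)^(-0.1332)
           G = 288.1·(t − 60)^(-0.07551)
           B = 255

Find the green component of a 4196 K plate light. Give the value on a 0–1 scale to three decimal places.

0.826

t = 4196/100 = 41.96; the t ≤ 66 branch applies.
G = 99.47·ln 41.96 − 161.1 = 99.47·3.7367 − 161.1 = 210.591.
On a 0–1 scale: 210.591/255 = 0.8258 → 0.826.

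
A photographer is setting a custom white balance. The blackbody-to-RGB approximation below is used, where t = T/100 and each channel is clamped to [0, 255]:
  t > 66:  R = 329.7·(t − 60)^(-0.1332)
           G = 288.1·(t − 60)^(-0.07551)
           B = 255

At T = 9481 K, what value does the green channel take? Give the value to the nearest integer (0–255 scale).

220

t = 9481/100 = 94.81; the t > 66 branch applies.
G = 288.1·(94.81 − 60)^(-0.07551) = 288.1·34.81^(-0.07551) = 288.1·0.76487 = 220.358.
Rounded: 220.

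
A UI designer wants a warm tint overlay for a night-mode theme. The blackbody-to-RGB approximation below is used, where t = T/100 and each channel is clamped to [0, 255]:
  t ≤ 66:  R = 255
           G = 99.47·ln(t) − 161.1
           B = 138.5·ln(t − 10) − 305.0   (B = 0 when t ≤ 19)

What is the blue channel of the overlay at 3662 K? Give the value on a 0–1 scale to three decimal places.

t = 3662/100 = 36.62; the t ≤ 66 branch applies.
B = 138.5·ln(36.62 − 10) − 305.0 = 138.5·ln 26.62 − 305.0 = 138.5·3.2817 − 305.0 = 149.510.
On a 0–1 scale: 149.510/255 = 0.5863 → 0.586.

0.586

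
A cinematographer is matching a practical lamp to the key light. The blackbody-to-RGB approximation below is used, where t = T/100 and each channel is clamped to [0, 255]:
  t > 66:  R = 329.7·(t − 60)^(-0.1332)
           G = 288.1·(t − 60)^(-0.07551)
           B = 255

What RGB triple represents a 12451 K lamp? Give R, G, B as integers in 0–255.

t = 12451/100 = 124.51; the t > 66 branch applies.
R = 329.7·(124.51 − 60)^(-0.1332) = 329.7·64.51^(-0.1332) = 329.7·0.57406 = 189.268.
G = 288.1·(124.51 − 60)^(-0.07551) = 288.1·64.51^(-0.07551) = 288.1·0.73005 = 210.329.
B = 255 by definition for t > 66.
Rounded: (189, 210, 255).

R=189, G=210, B=255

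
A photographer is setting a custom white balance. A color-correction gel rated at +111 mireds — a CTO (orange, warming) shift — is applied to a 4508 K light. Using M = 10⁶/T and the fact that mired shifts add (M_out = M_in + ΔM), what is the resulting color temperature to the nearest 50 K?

3000 K

M_in = 10⁶/4508 = 221.83 mireds.
M_out = 221.83 + (+111) = 332.83 mireds.
T_out = 10⁶/332.83 = 3004.6 K → 3000 K.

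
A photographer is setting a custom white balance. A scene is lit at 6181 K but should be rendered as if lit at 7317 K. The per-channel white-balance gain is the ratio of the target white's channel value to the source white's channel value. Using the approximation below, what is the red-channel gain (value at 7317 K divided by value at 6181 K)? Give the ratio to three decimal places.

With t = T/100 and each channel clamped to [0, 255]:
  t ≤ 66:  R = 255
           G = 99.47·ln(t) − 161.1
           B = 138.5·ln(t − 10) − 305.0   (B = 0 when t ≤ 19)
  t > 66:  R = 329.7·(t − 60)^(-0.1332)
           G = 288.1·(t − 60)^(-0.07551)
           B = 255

At 6181 K (t = 61.81):
  R = 255 by definition for t ≤ 66.
At 7317 K (t = 73.17):
  R = 329.7·(73.17 − 60)^(-0.1332) = 329.7·13.17^(-0.1332) = 329.7·0.70937 = 233.878.
Gain = 233.878 / 255.000 = 0.9172 → 0.917.

0.917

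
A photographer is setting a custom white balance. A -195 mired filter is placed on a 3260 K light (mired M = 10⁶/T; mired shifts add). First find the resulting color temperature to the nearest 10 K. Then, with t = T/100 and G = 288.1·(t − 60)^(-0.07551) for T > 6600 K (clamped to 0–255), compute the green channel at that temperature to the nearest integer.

M_in = 10⁶/3260 = 306.75; M_out = 306.75 + (-195) = 111.75.
T_out = 10⁶/111.75 = 8948.7 K → 8950 K; t = 89.5.
G = 288.1·(89.5 − 60)^(-0.07551) = 288.1·29.5^(-0.07551) = 288.1·0.77449 = 223.130.
Rounded: 223.

223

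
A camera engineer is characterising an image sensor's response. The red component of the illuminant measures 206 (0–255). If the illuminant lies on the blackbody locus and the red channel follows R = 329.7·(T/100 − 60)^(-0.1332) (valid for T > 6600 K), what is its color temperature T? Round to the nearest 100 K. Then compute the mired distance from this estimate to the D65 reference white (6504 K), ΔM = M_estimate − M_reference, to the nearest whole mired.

-47 mireds

(t − 60)^(-0.1332) = 206/329.7 = 0.62481.
t − 60 = 0.62481^(1/-0.1332) = 0.62481^(-7.508) = 34.152, so t = 94.152.
T = 100·t = 9415 K → 9400 K to the nearest 100 K.
M_estimate = 10⁶/9400 = 106.38; M_reference = 10⁶/6504 = 153.75.
ΔM = 106.38 − 153.75 = -47.37 → -47 mireds.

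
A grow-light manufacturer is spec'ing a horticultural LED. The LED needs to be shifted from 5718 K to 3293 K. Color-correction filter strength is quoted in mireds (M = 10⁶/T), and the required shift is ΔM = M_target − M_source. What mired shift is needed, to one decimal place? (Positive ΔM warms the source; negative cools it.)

+128.8 mireds

M_source = 10⁶/5718 = 174.886; M_target = 10⁶/3293 = 303.674.
ΔM = 303.674 − 174.886 = 128.788 → +128.8 mireds, a warming shift.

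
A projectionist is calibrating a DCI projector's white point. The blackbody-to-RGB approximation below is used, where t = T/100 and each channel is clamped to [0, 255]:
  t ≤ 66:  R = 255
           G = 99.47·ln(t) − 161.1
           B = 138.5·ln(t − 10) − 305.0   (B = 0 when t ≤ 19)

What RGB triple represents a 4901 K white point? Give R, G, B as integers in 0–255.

R=255, G=226, B=202

t = 4901/100 = 49.01; the t ≤ 66 branch applies.
R = 255 by definition for t ≤ 66.
G = 99.47·ln 49.01 − 161.1 = 99.47·3.8920 − 161.1 = 226.040.
B = 138.5·ln(49.01 − 10) − 305.0 = 138.5·ln 39.01 − 305.0 = 138.5·3.6638 − 305.0 = 202.439.
Rounded: (255, 226, 202).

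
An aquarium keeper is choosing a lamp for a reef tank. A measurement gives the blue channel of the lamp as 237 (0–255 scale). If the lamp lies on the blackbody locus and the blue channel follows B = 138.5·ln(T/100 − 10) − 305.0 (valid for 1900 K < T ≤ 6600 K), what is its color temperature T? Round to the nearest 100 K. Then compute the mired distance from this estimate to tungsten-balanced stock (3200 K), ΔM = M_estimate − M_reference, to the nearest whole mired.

ln(t − 10) = (237 + 305.0) / 138.5 = 3.9134.
t − 10 = e^3.9134 = 50.067, so t = 60.067.
T = 100·t = 6007 K → 6000 K to the nearest 100 K.
M_estimate = 10⁶/6000 = 166.67; M_reference = 10⁶/3200 = 312.50.
ΔM = 166.67 − 312.50 = -145.83 → -146 mireds.

-146 mireds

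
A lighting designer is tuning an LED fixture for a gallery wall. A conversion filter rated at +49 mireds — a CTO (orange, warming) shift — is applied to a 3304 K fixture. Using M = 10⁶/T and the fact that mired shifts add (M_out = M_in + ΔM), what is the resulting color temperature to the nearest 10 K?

M_in = 10⁶/3304 = 302.66 mireds.
M_out = 302.66 + (+49) = 351.66 mireds.
T_out = 10⁶/351.66 = 2843.6 K → 2840 K.

2840 K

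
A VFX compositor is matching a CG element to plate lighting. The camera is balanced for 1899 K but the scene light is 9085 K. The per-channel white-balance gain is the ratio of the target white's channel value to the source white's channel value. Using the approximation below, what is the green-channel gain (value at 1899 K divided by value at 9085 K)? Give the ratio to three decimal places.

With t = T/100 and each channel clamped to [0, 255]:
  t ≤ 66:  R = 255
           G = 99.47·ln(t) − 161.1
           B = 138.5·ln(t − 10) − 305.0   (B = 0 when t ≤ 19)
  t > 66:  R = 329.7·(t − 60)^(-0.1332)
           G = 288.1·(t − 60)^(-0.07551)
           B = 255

0.592

At 9085 K (t = 90.85):
  G = 288.1·(90.85 − 60)^(-0.07551) = 288.1·30.85^(-0.07551) = 288.1·0.77187 = 222.377.
At 1899 K (t = 18.99):
  G = 99.47·ln 18.99 − 161.1 = 99.47·2.9439 − 161.1 = 131.731.
Gain = 131.731 / 222.377 = 0.5924 → 0.592.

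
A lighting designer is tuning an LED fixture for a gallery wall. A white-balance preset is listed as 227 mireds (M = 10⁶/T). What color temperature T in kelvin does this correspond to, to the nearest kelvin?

4405 K

T = 10⁶ / 227 = 4405.29 K → 4405 K.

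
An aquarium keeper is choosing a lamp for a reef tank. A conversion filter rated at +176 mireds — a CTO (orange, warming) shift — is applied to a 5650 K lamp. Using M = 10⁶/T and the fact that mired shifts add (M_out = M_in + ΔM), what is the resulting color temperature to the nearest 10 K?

M_in = 10⁶/5650 = 176.99 mireds.
M_out = 176.99 + (+176) = 352.99 mireds.
T_out = 10⁶/352.99 = 2832.9 K → 2830 K.

2830 K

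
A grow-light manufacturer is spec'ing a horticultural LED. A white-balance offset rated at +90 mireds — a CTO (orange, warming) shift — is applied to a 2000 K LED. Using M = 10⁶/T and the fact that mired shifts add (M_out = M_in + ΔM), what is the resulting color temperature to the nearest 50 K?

M_in = 10⁶/2000 = 500.00 mireds.
M_out = 500.00 + (+90) = 590.00 mireds.
T_out = 10⁶/590.00 = 1694.9 K → 1700 K.

1700 K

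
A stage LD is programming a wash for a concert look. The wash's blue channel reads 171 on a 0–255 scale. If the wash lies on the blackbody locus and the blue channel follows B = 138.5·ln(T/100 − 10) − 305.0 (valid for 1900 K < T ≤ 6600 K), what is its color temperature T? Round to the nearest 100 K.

ln(t − 10) = (171 + 305.0) / 138.5 = 3.4368.
t − 10 = e^3.4368 = 31.088, so t = 41.088.
T = 100·t = 4109 K → 4100 K to the nearest 100 K.

4100 K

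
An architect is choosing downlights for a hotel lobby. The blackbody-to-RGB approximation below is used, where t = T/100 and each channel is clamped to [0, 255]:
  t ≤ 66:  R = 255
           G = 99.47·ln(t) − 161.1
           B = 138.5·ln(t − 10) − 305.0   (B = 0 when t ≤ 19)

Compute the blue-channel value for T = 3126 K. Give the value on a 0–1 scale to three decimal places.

0.464

t = 3126/100 = 31.26; the t ≤ 66 branch applies.
B = 138.5·ln(31.26 − 10) − 305.0 = 138.5·ln 21.26 − 305.0 = 138.5·3.0568 − 305.0 = 118.371.
On a 0–1 scale: 118.371/255 = 0.4642 → 0.464.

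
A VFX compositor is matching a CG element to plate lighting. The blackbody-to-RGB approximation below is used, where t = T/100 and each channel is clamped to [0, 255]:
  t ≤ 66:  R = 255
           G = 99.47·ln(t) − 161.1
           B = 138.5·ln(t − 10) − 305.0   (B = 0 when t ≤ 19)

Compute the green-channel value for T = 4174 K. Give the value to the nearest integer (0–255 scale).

210

t = 4174/100 = 41.74; the t ≤ 66 branch applies.
G = 99.47·ln 41.74 − 161.1 = 99.47·3.7315 − 161.1 = 210.068.
Rounded: 210.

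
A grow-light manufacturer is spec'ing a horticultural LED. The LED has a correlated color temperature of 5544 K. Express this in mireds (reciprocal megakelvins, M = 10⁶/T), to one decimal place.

M = 10⁶ / 5544 = 180.375 → 180.4 mireds.

180.4 mireds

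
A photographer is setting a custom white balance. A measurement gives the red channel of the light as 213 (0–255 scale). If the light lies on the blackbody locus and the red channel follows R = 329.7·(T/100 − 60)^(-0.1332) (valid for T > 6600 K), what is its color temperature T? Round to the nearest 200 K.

(t − 60)^(-0.1332) = 213/329.7 = 0.64604.
t − 60 = 0.64604^(1/-0.1332) = 0.64604^(-7.508) = 26.575, so t = 86.575.
T = 100·t = 8657 K → 8600 K to the nearest 200 K.

8600 K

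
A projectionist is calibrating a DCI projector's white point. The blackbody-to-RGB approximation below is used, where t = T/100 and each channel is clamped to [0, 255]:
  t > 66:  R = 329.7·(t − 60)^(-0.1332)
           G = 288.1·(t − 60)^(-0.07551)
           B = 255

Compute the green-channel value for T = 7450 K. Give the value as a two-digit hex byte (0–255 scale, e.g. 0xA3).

0xEB

t = 7450/100 = 74.5; the t > 66 branch applies.
G = 288.1·(74.5 − 60)^(-0.07551) = 288.1·14.5^(-0.07551) = 288.1·0.81716 = 235.423.
Rounded: 235; in hex, 0xEB.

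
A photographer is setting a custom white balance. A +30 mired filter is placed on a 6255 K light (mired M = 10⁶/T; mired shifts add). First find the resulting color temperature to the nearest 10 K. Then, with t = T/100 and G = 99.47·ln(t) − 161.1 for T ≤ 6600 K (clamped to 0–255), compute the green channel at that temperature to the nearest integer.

233

M_in = 10⁶/6255 = 159.87; M_out = 159.87 + (+30) = 189.87.
T_out = 10⁶/189.87 = 5266.7 K → 5270 K; t = 52.7.
G = 99.47·ln 52.7 − 161.1 = 99.47·3.9646 − 161.1 = 233.260.
Rounded: 233.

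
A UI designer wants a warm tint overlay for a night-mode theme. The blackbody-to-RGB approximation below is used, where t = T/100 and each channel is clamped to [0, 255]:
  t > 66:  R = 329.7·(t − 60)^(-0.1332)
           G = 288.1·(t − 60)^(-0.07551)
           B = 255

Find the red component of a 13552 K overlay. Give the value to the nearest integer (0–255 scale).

185

t = 13552/100 = 135.52; the t > 66 branch applies.
R = 329.7·(135.52 − 60)^(-0.1332) = 329.7·75.52^(-0.1332) = 329.7·0.56214 = 185.337.
Rounded: 185.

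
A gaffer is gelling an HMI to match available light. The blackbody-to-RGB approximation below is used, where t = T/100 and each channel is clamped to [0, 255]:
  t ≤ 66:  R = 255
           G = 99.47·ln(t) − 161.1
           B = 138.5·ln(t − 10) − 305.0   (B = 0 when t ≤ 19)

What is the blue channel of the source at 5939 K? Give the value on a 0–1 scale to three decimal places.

t = 5939/100 = 59.39; the t ≤ 66 branch applies.
B = 138.5·ln(59.39 − 10) − 305.0 = 138.5·ln 49.39 − 305.0 = 138.5·3.8997 − 305.0 = 235.115.
On a 0–1 scale: 235.115/255 = 0.9220 → 0.922.

0.922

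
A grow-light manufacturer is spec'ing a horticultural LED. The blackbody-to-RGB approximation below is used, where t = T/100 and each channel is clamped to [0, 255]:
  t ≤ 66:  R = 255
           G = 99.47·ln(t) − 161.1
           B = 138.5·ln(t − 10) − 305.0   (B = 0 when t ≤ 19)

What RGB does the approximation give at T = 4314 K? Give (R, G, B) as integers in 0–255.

(255, 213, 180)

t = 4314/100 = 43.14; the t ≤ 66 branch applies.
R = 255 by definition for t ≤ 66.
G = 99.47·ln 43.14 − 161.1 = 99.47·3.7645 − 161.1 = 213.350.
B = 138.5·ln(43.14 − 10) − 305.0 = 138.5·ln 33.14 − 305.0 = 138.5·3.5007 − 305.0 = 179.853.
Rounded: (255, 213, 180).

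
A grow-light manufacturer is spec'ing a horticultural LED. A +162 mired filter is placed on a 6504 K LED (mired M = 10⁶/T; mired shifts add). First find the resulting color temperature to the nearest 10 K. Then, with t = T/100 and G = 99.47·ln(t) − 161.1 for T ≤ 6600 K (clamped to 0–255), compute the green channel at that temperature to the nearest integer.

M_in = 10⁶/6504 = 153.75; M_out = 153.75 + (+162) = 315.75.
T_out = 10⁶/315.75 = 3167.0 K → 3170 K; t = 31.7.
G = 99.47·ln 31.7 − 161.1 = 99.47·3.4563 − 161.1 = 182.700.
Rounded: 183.

183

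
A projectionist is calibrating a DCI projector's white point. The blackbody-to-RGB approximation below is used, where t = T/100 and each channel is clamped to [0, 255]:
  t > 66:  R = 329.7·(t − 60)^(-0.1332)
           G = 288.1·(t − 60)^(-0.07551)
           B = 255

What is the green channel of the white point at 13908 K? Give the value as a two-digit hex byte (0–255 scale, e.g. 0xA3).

t = 13908/100 = 139.08; the t > 66 branch applies.
G = 288.1·(139.08 − 60)^(-0.07551) = 288.1·79.08^(-0.07551) = 288.1·0.71891 = 207.119.
Rounded: 207; in hex, 0xCF.

0xCF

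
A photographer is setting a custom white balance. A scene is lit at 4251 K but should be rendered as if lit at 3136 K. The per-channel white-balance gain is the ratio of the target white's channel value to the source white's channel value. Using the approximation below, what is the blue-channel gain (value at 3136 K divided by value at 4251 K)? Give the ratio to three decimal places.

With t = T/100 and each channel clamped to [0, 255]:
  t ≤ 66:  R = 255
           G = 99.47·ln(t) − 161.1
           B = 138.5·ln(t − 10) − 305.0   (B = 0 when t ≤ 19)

0.672

At 4251 K (t = 42.51):
  B = 138.5·ln(42.51 − 10) − 305.0 = 138.5·ln 32.51 − 305.0 = 138.5·3.4815 − 305.0 = 177.194.
At 3136 K (t = 31.36):
  B = 138.5·ln(31.36 − 10) − 305.0 = 138.5·ln 21.36 − 305.0 = 138.5·3.0615 − 305.0 = 119.021.
Gain = 119.021 / 177.194 = 0.6717 → 0.672.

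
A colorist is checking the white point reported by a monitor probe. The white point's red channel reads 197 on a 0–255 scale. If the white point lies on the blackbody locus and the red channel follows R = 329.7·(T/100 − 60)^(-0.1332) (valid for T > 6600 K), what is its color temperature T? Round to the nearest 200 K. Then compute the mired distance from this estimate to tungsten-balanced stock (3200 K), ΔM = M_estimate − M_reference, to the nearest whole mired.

(t − 60)^(-0.1332) = 197/329.7 = 0.59751.
t − 60 = 0.59751^(1/-0.1332) = 0.59751^(-7.508) = 47.761, so t = 107.761.
T = 100·t = 10776 K → 10800 K to the nearest 200 K.
M_estimate = 10⁶/10800 = 92.59; M_reference = 10⁶/3200 = 312.50.
ΔM = 92.59 − 312.50 = -219.91 → -220 mireds.

-220 mireds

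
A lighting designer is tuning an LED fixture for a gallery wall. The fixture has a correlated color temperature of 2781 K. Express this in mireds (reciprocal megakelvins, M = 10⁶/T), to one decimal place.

359.6 mireds

M = 10⁶ / 2781 = 359.583 → 359.6 mireds.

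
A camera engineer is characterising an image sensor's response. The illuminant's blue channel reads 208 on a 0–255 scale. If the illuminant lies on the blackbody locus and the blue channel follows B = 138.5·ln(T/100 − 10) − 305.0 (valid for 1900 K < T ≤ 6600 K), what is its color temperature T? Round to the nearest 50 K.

ln(t − 10) = (208 + 305.0) / 138.5 = 3.7040.
t − 10 = e^3.7040 = 40.608, so t = 50.608.
T = 100·t = 5061 K → 5050 K to the nearest 50 K.

5050 K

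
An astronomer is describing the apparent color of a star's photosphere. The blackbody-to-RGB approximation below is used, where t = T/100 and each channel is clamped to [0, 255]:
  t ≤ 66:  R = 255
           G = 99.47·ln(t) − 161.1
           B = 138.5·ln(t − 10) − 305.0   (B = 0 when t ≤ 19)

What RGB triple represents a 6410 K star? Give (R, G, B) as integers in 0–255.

(255, 253, 248)

t = 6410/100 = 64.1; the t ≤ 66 branch applies.
R = 255 by definition for t ≤ 66.
G = 99.47·ln 64.1 − 161.1 = 99.47·4.1604 − 161.1 = 252.739.
B = 138.5·ln(64.1 − 10) − 305.0 = 138.5·ln 54.1 − 305.0 = 138.5·3.9908 − 305.0 = 247.731.
Rounded: (255, 253, 248).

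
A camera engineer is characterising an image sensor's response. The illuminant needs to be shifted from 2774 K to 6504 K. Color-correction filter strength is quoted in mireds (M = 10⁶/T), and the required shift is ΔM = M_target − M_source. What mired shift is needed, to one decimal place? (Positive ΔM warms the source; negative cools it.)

M_source = 10⁶/2774 = 360.490; M_target = 10⁶/6504 = 153.752.
ΔM = 153.752 − 360.490 = -206.739 → -206.7 mireds, a cooling shift.

-206.7 mireds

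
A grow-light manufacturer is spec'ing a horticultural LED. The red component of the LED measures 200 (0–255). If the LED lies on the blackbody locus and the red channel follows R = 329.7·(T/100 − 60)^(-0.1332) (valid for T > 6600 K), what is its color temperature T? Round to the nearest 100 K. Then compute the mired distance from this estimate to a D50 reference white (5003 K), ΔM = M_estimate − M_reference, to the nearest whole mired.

-103 mireds

(t − 60)^(-0.1332) = 200/329.7 = 0.60661.
t − 60 = 0.60661^(1/-0.1332) = 0.60661^(-7.508) = 42.638, so t = 102.638.
T = 100·t = 10264 K → 10300 K to the nearest 100 K.
M_estimate = 10⁶/10300 = 97.09; M_reference = 10⁶/5003 = 199.88.
ΔM = 97.09 − 199.88 = -102.79 → -103 mireds.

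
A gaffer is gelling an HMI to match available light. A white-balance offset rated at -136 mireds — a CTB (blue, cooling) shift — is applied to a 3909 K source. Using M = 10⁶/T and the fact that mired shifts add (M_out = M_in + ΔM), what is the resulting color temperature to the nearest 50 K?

8350 K

M_in = 10⁶/3909 = 255.82 mireds.
M_out = 255.82 + (-136) = 119.82 mireds.
T_out = 10⁶/119.82 = 8345.9 K → 8350 K.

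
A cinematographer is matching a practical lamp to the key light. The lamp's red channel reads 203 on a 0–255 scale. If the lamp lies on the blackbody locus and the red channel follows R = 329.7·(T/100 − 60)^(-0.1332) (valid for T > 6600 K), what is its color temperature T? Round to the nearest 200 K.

9800 K

(t − 60)^(-0.1332) = 203/329.7 = 0.61571.
t − 60 = 0.61571^(1/-0.1332) = 0.61571^(-7.508) = 38.129, so t = 98.129.
T = 100·t = 9813 K → 9800 K to the nearest 200 K.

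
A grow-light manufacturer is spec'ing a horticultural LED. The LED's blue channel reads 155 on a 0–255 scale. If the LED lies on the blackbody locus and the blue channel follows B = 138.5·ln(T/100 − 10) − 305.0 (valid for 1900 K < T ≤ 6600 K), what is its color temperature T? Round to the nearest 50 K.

ln(t − 10) = (155 + 305.0) / 138.5 = 3.3213.
t − 10 = e^3.3213 = 27.696, so t = 37.696.
T = 100·t = 3770 K → 3750 K to the nearest 50 K.

3750 K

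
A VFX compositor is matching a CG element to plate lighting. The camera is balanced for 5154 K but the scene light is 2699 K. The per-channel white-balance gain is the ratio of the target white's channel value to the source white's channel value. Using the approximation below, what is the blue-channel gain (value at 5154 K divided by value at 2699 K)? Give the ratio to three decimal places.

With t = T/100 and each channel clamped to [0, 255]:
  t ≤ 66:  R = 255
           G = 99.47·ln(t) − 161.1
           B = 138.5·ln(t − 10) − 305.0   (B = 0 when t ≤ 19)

At 2699 K (t = 26.99):
  B = 138.5·ln(26.99 − 10) − 305.0 = 138.5·ln 16.99 − 305.0 = 138.5·2.8326 − 305.0 = 87.319.
At 5154 K (t = 51.54):
  B = 138.5·ln(51.54 − 10) − 305.0 = 138.5·ln 41.54 − 305.0 = 138.5·3.7267 − 305.0 = 211.142.
Gain = 211.142 / 87.319 = 2.4181 → 2.418.

2.418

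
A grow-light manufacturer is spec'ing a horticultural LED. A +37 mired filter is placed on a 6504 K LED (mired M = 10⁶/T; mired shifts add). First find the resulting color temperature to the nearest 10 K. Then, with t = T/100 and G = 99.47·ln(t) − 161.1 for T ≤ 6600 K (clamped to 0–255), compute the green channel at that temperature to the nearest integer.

233

M_in = 10⁶/6504 = 153.75; M_out = 153.75 + (+37) = 190.75.
T_out = 10⁶/190.75 = 5242.4 K → 5240 K; t = 52.4.
G = 99.47·ln 52.4 − 161.1 = 99.47·3.9589 − 161.1 = 232.692.
Rounded: 233.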